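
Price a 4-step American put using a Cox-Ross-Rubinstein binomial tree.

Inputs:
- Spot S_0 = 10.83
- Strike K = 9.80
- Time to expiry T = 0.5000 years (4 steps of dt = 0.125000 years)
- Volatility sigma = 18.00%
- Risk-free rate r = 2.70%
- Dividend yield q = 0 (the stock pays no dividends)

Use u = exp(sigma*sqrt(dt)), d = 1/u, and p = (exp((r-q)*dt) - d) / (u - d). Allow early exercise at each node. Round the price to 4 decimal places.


Answer: Price = V(0,0) = 0.1457

Derivation:
dt = T/N = 0.125000
u = exp(sigma*sqrt(dt)) = 1.065708; d = 1/u = 0.938343
p = (exp((r-q)*dt) - d) / (u - d) = 0.510639
Discount per step: exp(-r*dt) = 0.996631
Stock lattice S(k, i) with i counting down-moves:
  k=0: S(0,0) = 10.8300
  k=1: S(1,0) = 11.5416; S(1,1) = 10.1623
  k=2: S(2,0) = 12.3000; S(2,1) = 10.8300; S(2,2) = 9.5357
  k=3: S(3,0) = 13.1082; S(3,1) = 11.5416; S(3,2) = 10.1623; S(3,3) = 8.9477
  k=4: S(4,0) = 13.9695; S(4,1) = 12.3000; S(4,2) = 10.8300; S(4,3) = 9.5357; S(4,4) = 8.3961
Terminal payoffs V(N, i) = max(K - S_T, 0):
  V(4,0) = 0.000000; V(4,1) = 0.000000; V(4,2) = 0.000000; V(4,3) = 0.264317; V(4,4) = 1.403948
Backward induction: V(k, i) = exp(-r*dt) * [p * V(k+1, i) + (1-p) * V(k+1, i+1)]; then take max(V_cont, immediate exercise) for American.
  V(3,0) = exp(-r*dt) * [p*0.000000 + (1-p)*0.000000] = 0.000000; exercise = 0.000000; V(3,0) = max -> 0.000000
  V(3,1) = exp(-r*dt) * [p*0.000000 + (1-p)*0.000000] = 0.000000; exercise = 0.000000; V(3,1) = max -> 0.000000
  V(3,2) = exp(-r*dt) * [p*0.000000 + (1-p)*0.264317] = 0.128911; exercise = 0.000000; V(3,2) = max -> 0.128911
  V(3,3) = exp(-r*dt) * [p*0.264317 + (1-p)*1.403948] = 0.819239; exercise = 0.852258; V(3,3) = max -> 0.852258
  V(2,0) = exp(-r*dt) * [p*0.000000 + (1-p)*0.000000] = 0.000000; exercise = 0.000000; V(2,0) = max -> 0.000000
  V(2,1) = exp(-r*dt) * [p*0.000000 + (1-p)*0.128911] = 0.062871; exercise = 0.000000; V(2,1) = max -> 0.062871
  V(2,2) = exp(-r*dt) * [p*0.128911 + (1-p)*0.852258] = 0.481262; exercise = 0.264317; V(2,2) = max -> 0.481262
  V(1,0) = exp(-r*dt) * [p*0.000000 + (1-p)*0.062871] = 0.030663; exercise = 0.000000; V(1,0) = max -> 0.030663
  V(1,1) = exp(-r*dt) * [p*0.062871 + (1-p)*0.481262] = 0.266714; exercise = 0.000000; V(1,1) = max -> 0.266714
  V(0,0) = exp(-r*dt) * [p*0.030663 + (1-p)*0.266714] = 0.145685; exercise = 0.000000; V(0,0) = max -> 0.145685


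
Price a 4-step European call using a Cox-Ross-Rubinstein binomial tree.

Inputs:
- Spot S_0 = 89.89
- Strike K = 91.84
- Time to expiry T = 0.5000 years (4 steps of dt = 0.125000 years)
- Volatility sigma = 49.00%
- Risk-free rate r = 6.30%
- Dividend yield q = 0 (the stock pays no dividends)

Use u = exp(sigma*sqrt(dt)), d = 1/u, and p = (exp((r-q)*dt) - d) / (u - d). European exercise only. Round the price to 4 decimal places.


dt = T/N = 0.125000
u = exp(sigma*sqrt(dt)) = 1.189153; d = 1/u = 0.840935
p = (exp((r-q)*dt) - d) / (u - d) = 0.479502
Discount per step: exp(-r*dt) = 0.992156
Stock lattice S(k, i) with i counting down-moves:
  k=0: S(0,0) = 89.8900
  k=1: S(1,0) = 106.8929; S(1,1) = 75.5916
  k=2: S(2,0) = 127.1121; S(2,1) = 89.8900; S(2,2) = 63.5676
  k=3: S(3,0) = 151.1557; S(3,1) = 106.8929; S(3,2) = 75.5916; S(3,3) = 53.4562
  k=4: S(4,0) = 179.7472; S(4,1) = 127.1121; S(4,2) = 89.8900; S(4,3) = 63.5676; S(4,4) = 44.9532
Terminal payoffs V(N, i) = max(S_T - K, 0):
  V(4,0) = 87.907187; V(4,1) = 35.272055; V(4,2) = 0.000000; V(4,3) = 0.000000; V(4,4) = 0.000000
Backward induction: V(k, i) = exp(-r*dt) * [p * V(k+1, i) + (1-p) * V(k+1, i+1)].
  V(3,0) = exp(-r*dt) * [p*87.907187 + (1-p)*35.272055] = 60.036062
  V(3,1) = exp(-r*dt) * [p*35.272055 + (1-p)*0.000000] = 16.780359
  V(3,2) = exp(-r*dt) * [p*0.000000 + (1-p)*0.000000] = 0.000000
  V(3,3) = exp(-r*dt) * [p*0.000000 + (1-p)*0.000000] = 0.000000
  V(2,0) = exp(-r*dt) * [p*60.036062 + (1-p)*16.780359] = 37.227239
  V(2,1) = exp(-r*dt) * [p*16.780359 + (1-p)*0.000000] = 7.983103
  V(2,2) = exp(-r*dt) * [p*0.000000 + (1-p)*0.000000] = 0.000000
  V(1,0) = exp(-r*dt) * [p*37.227239 + (1-p)*7.983103] = 21.833113
  V(1,1) = exp(-r*dt) * [p*7.983103 + (1-p)*0.000000] = 3.797888
  V(0,0) = exp(-r*dt) * [p*21.833113 + (1-p)*3.797888] = 12.348191

Answer: Price = V(0,0) = 12.3482


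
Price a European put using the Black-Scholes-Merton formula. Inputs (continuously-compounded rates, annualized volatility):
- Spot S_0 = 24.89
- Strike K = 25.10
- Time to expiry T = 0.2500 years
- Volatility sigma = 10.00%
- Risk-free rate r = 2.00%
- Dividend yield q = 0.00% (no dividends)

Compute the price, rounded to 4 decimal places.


d1 = (ln(S/K) + (r - q + 0.5*sigma^2) * T) / (sigma * sqrt(T)) = -0.04303460
d2 = d1 - sigma * sqrt(T) = -0.09303460
exp(-rT) = 0.99501248; exp(-qT) = 1.00000000
P = K * exp(-rT) * N(-d2) - S_0 * exp(-qT) * N(-d1)
N(-d1) = 0.51716302; N(-d2) = 0.53706196
P = 25.1000 * 0.99501248 * 0.53706196 - 24.8900 * 1.00000000 * 0.51716302 = 0.5408

Answer: Price = 0.5408


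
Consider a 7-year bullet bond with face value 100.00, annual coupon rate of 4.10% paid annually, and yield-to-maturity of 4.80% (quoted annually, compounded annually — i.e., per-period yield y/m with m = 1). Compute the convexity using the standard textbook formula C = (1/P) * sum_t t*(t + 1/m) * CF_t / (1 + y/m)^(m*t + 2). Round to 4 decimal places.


Answer: Convexity = 43.3498

Derivation:
Coupon per period c = face * coupon_rate / m = 4.100000
Periods per year m = 1; per-period yield y/m = 0.048000
Number of cashflows N = 7
Cashflows (t years, CF_t, discount factor 1/(1+y/m)^(m*t), PV):
  t = 1.0000: CF_t = 4.100000, DF = 0.954198, PV = 3.912214
  t = 2.0000: CF_t = 4.100000, DF = 0.910495, PV = 3.733028
  t = 3.0000: CF_t = 4.100000, DF = 0.868793, PV = 3.562050
  t = 4.0000: CF_t = 4.100000, DF = 0.829001, PV = 3.398903
  t = 5.0000: CF_t = 4.100000, DF = 0.791031, PV = 3.243228
  t = 6.0000: CF_t = 4.100000, DF = 0.754801, PV = 3.094683
  t = 7.0000: CF_t = 104.100000, DF = 0.720230, PV = 74.975911
Price P = sum_t PV_t = 95.920016
Convexity numerator sum_t t*(t + 1/m) * CF_t / (1+y/m)^(m*t + 2):
  t = 1.0000: term = 7.124100
  t = 2.0000: term = 20.393416
  t = 3.0000: term = 38.918733
  t = 4.0000: term = 61.893659
  t = 5.0000: term = 88.588252
  t = 6.0000: term = 118.343085
  t = 7.0000: term = 3822.849604
Convexity = (1/P) * sum = 4158.110849 / 95.920016 = 43.349772


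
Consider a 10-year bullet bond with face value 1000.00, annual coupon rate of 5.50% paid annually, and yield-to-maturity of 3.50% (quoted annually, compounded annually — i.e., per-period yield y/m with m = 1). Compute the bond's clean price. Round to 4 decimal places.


Coupon per period c = face * coupon_rate / m = 55.000000
Periods per year m = 1; per-period yield y/m = 0.035000
Number of cashflows N = 10
Cashflows (t years, CF_t, discount factor 1/(1+y/m)^(m*t), PV):
  t = 1.0000: CF_t = 55.000000, DF = 0.966184, PV = 53.140097
  t = 2.0000: CF_t = 55.000000, DF = 0.933511, PV = 51.343089
  t = 3.0000: CF_t = 55.000000, DF = 0.901943, PV = 49.606849
  t = 4.0000: CF_t = 55.000000, DF = 0.871442, PV = 47.929323
  t = 5.0000: CF_t = 55.000000, DF = 0.841973, PV = 46.308524
  t = 6.0000: CF_t = 55.000000, DF = 0.813501, PV = 44.742535
  t = 7.0000: CF_t = 55.000000, DF = 0.785991, PV = 43.229503
  t = 8.0000: CF_t = 55.000000, DF = 0.759412, PV = 41.767636
  t = 9.0000: CF_t = 55.000000, DF = 0.733731, PV = 40.355203
  t = 10.0000: CF_t = 1055.000000, DF = 0.708919, PV = 747.909348
Price P = sum_t PV_t = 1166.332106

Answer: Price = 1166.3321


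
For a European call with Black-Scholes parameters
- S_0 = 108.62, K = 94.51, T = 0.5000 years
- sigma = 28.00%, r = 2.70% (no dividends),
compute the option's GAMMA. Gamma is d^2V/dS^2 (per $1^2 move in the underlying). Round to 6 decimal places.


Answer: Gamma = 0.012706

Derivation:
d1 = 0.8699933921; d2 = 0.6720034934
phi(d1) = 0.2732460017; exp(-qT) = 1.0000000000; exp(-rT) = 0.9865907163
Gamma = exp(-qT) * phi(d1) / (S * sigma * sqrt(T)) = 1.0000000000 * 0.2732460017 / (108.6200 * 0.2800 * 0.7071067812) = 0.012706


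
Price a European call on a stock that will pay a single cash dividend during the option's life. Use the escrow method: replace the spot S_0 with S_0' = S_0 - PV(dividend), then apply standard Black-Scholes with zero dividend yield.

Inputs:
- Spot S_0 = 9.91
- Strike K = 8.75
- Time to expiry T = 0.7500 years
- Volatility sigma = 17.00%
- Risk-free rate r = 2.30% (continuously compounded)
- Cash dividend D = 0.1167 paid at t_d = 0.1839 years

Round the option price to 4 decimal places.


PV(D) = D * exp(-r * t_d) = 0.1167 * 0.99577923 = 0.11620744
S_0' = S_0 - PV(D) = 9.9100 - 0.11620744 = 9.79379256
d1 = (ln(S_0'/K) + (r + sigma^2/2)*T) / (sigma*sqrt(T)) = 0.95624537
d2 = d1 - sigma*sqrt(T) = 0.80902105
exp(-rT) = 0.98289793
N(d1) = 0.83052586; N(d2) = 0.79074848
C = S_0' * N(d1) - K * exp(-rT) * N(d2) = 9.79379256 * 0.83052586 - 8.7500 * 0.98289793 * 0.79074848 = 1.3333

Answer: Price = 1.3333


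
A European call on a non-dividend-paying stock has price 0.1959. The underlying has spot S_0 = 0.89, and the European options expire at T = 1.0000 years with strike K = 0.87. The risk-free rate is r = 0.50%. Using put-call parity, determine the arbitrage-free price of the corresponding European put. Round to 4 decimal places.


Put-call parity: C - P = S_0 * exp(-qT) - K * exp(-rT).
S_0 * exp(-qT) = 0.8900 * 1.00000000 = 0.89000000
K * exp(-rT) = 0.8700 * 0.99501248 = 0.86566086
P = C - S*exp(-qT) + K*exp(-rT)
P = 0.1959 - 0.89000000 + 0.86566086 = 0.1716

Answer: Put price = 0.1716


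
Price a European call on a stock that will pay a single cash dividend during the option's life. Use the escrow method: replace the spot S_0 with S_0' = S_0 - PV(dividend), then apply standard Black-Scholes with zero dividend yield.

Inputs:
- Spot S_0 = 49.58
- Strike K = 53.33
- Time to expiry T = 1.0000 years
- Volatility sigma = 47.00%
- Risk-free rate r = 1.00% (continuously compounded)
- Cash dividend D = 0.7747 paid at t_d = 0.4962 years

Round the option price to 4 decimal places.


PV(D) = D * exp(-r * t_d) = 0.7747 * 0.99505029 = 0.77086546
S_0' = S_0 - PV(D) = 49.5800 - 0.77086546 = 48.80913454
d1 = (ln(S_0'/K) + (r + sigma^2/2)*T) / (sigma*sqrt(T)) = 0.06780522
d2 = d1 - sigma*sqrt(T) = -0.40219478
exp(-rT) = 0.99004983
N(d1) = 0.52702966; N(d2) = 0.34377034
C = S_0' * N(d1) - K * exp(-rT) * N(d2) = 48.80913454 * 0.52702966 - 53.3300 * 0.99004983 * 0.34377034 = 7.5730

Answer: Price = 7.5730


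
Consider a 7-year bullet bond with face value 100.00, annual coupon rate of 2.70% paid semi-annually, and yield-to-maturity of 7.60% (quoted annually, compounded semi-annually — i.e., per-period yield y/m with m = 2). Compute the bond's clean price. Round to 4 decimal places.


Answer: Price = 73.7753

Derivation:
Coupon per period c = face * coupon_rate / m = 1.350000
Periods per year m = 2; per-period yield y/m = 0.038000
Number of cashflows N = 14
Cashflows (t years, CF_t, discount factor 1/(1+y/m)^(m*t), PV):
  t = 0.5000: CF_t = 1.350000, DF = 0.963391, PV = 1.300578
  t = 1.0000: CF_t = 1.350000, DF = 0.928122, PV = 1.252965
  t = 1.5000: CF_t = 1.350000, DF = 0.894145, PV = 1.207096
  t = 2.0000: CF_t = 1.350000, DF = 0.861411, PV = 1.162905
  t = 2.5000: CF_t = 1.350000, DF = 0.829876, PV = 1.120333
  t = 3.0000: CF_t = 1.350000, DF = 0.799495, PV = 1.079319
  t = 3.5000: CF_t = 1.350000, DF = 0.770227, PV = 1.039806
  t = 4.0000: CF_t = 1.350000, DF = 0.742030, PV = 1.001740
  t = 4.5000: CF_t = 1.350000, DF = 0.714865, PV = 0.965067
  t = 5.0000: CF_t = 1.350000, DF = 0.688694, PV = 0.929737
  t = 5.5000: CF_t = 1.350000, DF = 0.663482, PV = 0.895701
  t = 6.0000: CF_t = 1.350000, DF = 0.639193, PV = 0.862910
  t = 6.5000: CF_t = 1.350000, DF = 0.615793, PV = 0.831320
  t = 7.0000: CF_t = 101.350000, DF = 0.593249, PV = 60.125791
Price P = sum_t PV_t = 73.775268


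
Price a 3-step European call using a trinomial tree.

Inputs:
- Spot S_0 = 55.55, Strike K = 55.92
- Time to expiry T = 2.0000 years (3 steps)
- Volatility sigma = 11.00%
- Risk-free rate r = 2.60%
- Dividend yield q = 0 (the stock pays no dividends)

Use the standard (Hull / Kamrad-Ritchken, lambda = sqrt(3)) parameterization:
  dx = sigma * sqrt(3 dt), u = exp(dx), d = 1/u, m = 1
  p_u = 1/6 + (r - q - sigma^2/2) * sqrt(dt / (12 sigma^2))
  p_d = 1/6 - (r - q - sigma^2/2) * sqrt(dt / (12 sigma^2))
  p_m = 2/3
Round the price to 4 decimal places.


dt = T/N = 0.666667; dx = sigma*sqrt(3*dt) = 0.155563
u = exp(dx) = 1.168316; d = 1/u = 0.855933
p_u = 0.209414, p_m = 0.666667, p_d = 0.123919
Discount per step: exp(-r*dt) = 0.982816
Stock lattice S(k, j) with j the centered position index:
  k=0: S(0,+0) = 55.5500
  k=1: S(1,-1) = 47.5471; S(1,+0) = 55.5500; S(1,+1) = 64.9000
  k=2: S(2,-2) = 40.6971; S(2,-1) = 47.5471; S(2,+0) = 55.5500; S(2,+1) = 64.9000; S(2,+2) = 75.8237
  k=3: S(3,-3) = 34.8340; S(3,-2) = 40.6971; S(3,-1) = 47.5471; S(3,+0) = 55.5500; S(3,+1) = 64.9000; S(3,+2) = 75.8237; S(3,+3) = 88.5860
Terminal payoffs V(N, j) = max(S_T - K, 0):
  V(3,-3) = 0.000000; V(3,-2) = 0.000000; V(3,-1) = 0.000000; V(3,+0) = 0.000000; V(3,+1) = 8.979960; V(3,+2) = 19.903669; V(3,+3) = 32.666014
Backward induction: V(k, j) = exp(-r*dt) * [p_u * V(k+1, j+1) + p_m * V(k+1, j) + p_d * V(k+1, j-1)]
  V(2,-2) = exp(-r*dt) * [p_u*0.000000 + p_m*0.000000 + p_d*0.000000] = 0.000000
  V(2,-1) = exp(-r*dt) * [p_u*0.000000 + p_m*0.000000 + p_d*0.000000] = 0.000000
  V(2,+0) = exp(-r*dt) * [p_u*8.979960 + p_m*0.000000 + p_d*0.000000] = 1.848219
  V(2,+1) = exp(-r*dt) * [p_u*19.903669 + p_m*8.979960 + p_d*0.000000] = 9.980258
  V(2,+2) = exp(-r*dt) * [p_u*32.666014 + p_m*19.903669 + p_d*8.979960] = 20.857946
  V(1,-1) = exp(-r*dt) * [p_u*1.848219 + p_m*0.000000 + p_d*0.000000] = 0.380393
  V(1,+0) = exp(-r*dt) * [p_u*9.980258 + p_m*1.848219 + p_d*0.000000] = 3.265068
  V(1,+1) = exp(-r*dt) * [p_u*20.857946 + p_m*9.980258 + p_d*1.848219] = 11.057162
  V(0,+0) = exp(-r*dt) * [p_u*11.057162 + p_m*3.265068 + p_d*0.380393] = 4.461375

Answer: Price = V(0,0) = 4.4614


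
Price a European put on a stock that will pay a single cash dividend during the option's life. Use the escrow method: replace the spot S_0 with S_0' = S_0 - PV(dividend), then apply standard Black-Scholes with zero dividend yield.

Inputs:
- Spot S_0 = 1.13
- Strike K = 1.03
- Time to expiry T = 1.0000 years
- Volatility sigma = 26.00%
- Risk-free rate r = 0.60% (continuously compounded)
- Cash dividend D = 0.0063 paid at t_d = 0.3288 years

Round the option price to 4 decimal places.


PV(D) = D * exp(-r * t_d) = 0.0063 * 0.99802914 = 0.00628758
S_0' = S_0 - PV(D) = 1.1300 - 0.00628758 = 1.12371242
d1 = (ln(S_0'/K) + (r + sigma^2/2)*T) / (sigma*sqrt(T)) = 0.48799638
d2 = d1 - sigma*sqrt(T) = 0.22799638
exp(-rT) = 0.99401796
N(-d1) = 0.31277620; N(-d2) = 0.40982453
P = K * exp(-rT) * N(-d2) - S_0' * N(-d1) = 1.0300 * 0.99401796 * 0.40982453 - 1.12371242 * 0.31277620 = 0.0681

Answer: Price = 0.0681


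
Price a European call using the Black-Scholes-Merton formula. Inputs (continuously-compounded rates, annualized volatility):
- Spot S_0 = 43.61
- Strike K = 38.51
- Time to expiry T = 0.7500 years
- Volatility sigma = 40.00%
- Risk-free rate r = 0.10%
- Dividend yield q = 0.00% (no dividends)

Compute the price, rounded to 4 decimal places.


Answer: Price = 8.5686

Derivation:
d1 = (ln(S/K) + (r - q + 0.5*sigma^2) * T) / (sigma * sqrt(T)) = 0.53439118
d2 = d1 - sigma * sqrt(T) = 0.18798102
exp(-rT) = 0.99925028; exp(-qT) = 1.00000000
C = S_0 * exp(-qT) * N(d1) - K * exp(-rT) * N(d2)
N(d1) = 0.70346454; N(d2) = 0.57455423
C = 43.6100 * 1.00000000 * 0.70346454 - 38.5100 * 0.99925028 * 0.57455423 = 8.5686


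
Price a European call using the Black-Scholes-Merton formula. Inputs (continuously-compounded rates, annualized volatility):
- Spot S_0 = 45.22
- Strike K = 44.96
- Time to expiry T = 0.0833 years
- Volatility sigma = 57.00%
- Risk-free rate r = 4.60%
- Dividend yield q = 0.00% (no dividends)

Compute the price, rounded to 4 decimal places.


d1 = (ln(S/K) + (r - q + 0.5*sigma^2) * T) / (sigma * sqrt(T)) = 0.14059861
d2 = d1 - sigma * sqrt(T) = -0.02391331
exp(-rT) = 0.99617553; exp(-qT) = 1.00000000
C = S_0 * exp(-qT) * N(d1) - K * exp(-rT) * N(d2)
N(d1) = 0.55590648; N(d2) = 0.49046088
C = 45.2200 * 1.00000000 * 0.55590648 - 44.9600 * 0.99617553 * 0.49046088 = 3.1713

Answer: Price = 3.1713


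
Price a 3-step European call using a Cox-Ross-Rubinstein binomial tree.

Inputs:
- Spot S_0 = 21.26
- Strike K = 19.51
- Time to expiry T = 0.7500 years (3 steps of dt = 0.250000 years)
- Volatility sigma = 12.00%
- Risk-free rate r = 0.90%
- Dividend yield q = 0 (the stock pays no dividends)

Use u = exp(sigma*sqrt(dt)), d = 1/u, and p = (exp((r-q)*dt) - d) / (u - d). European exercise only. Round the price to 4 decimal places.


Answer: Price = V(0,0) = 2.0939

Derivation:
dt = T/N = 0.250000
u = exp(sigma*sqrt(dt)) = 1.061837; d = 1/u = 0.941765
p = (exp((r-q)*dt) - d) / (u - d) = 0.503764
Discount per step: exp(-r*dt) = 0.997753
Stock lattice S(k, i) with i counting down-moves:
  k=0: S(0,0) = 21.2600
  k=1: S(1,0) = 22.5746; S(1,1) = 20.0219
  k=2: S(2,0) = 23.9706; S(2,1) = 21.2600; S(2,2) = 18.8559
  k=3: S(3,0) = 25.4528; S(3,1) = 22.5746; S(3,2) = 20.0219; S(3,3) = 17.7578
Terminal payoffs V(N, i) = max(S_T - K, 0):
  V(3,0) = 5.942841; V(3,1) = 3.064645; V(3,2) = 0.511914; V(3,3) = 0.000000
Backward induction: V(k, i) = exp(-r*dt) * [p * V(k+1, i) + (1-p) * V(k+1, i+1)].
  V(2,0) = exp(-r*dt) * [p*5.942841 + (1-p)*3.064645] = 4.504431
  V(2,1) = exp(-r*dt) * [p*3.064645 + (1-p)*0.511914] = 1.793848
  V(2,2) = exp(-r*dt) * [p*0.511914 + (1-p)*0.000000] = 0.257304
  V(1,0) = exp(-r*dt) * [p*4.504431 + (1-p)*1.793848] = 3.152243
  V(1,1) = exp(-r*dt) * [p*1.793848 + (1-p)*0.257304] = 1.029042
  V(0,0) = exp(-r*dt) * [p*3.152243 + (1-p)*1.029042] = 2.093918


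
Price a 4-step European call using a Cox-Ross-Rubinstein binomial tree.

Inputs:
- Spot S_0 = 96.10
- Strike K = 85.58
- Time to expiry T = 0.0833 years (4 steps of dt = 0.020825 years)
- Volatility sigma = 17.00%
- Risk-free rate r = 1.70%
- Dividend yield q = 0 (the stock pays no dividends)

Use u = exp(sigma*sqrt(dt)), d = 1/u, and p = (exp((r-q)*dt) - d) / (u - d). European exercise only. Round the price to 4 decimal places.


dt = T/N = 0.020825
u = exp(sigma*sqrt(dt)) = 1.024836; d = 1/u = 0.975766
p = (exp((r-q)*dt) - d) / (u - d) = 0.501083
Discount per step: exp(-r*dt) = 0.999646
Stock lattice S(k, i) with i counting down-moves:
  k=0: S(0,0) = 96.1000
  k=1: S(1,0) = 98.4867; S(1,1) = 93.7711
  k=2: S(2,0) = 100.9327; S(2,1) = 96.1000; S(2,2) = 91.4987
  k=3: S(3,0) = 103.4395; S(3,1) = 98.4867; S(3,2) = 93.7711; S(3,3) = 89.2813
  k=4: S(4,0) = 106.0085; S(4,1) = 100.9327; S(4,2) = 96.1000; S(4,3) = 91.4987; S(4,4) = 87.1176
Terminal payoffs V(N, i) = max(S_T - K, 0):
  V(4,0) = 20.428495; V(4,1) = 15.352732; V(4,2) = 10.520000; V(4,3) = 5.918663; V(4,4) = 1.537641
Backward induction: V(k, i) = exp(-r*dt) * [p * V(k+1, i) + (1-p) * V(k+1, i+1)].
  V(3,0) = exp(-r*dt) * [p*20.428495 + (1-p)*15.352732] = 17.889777
  V(3,1) = exp(-r*dt) * [p*15.352732 + (1-p)*10.520000] = 12.937020
  V(3,2) = exp(-r*dt) * [p*10.520000 + (1-p)*5.918663] = 8.221404
  V(3,3) = exp(-r*dt) * [p*5.918663 + (1-p)*1.537641] = 3.731576
  V(2,0) = exp(-r*dt) * [p*17.889777 + (1-p)*12.937020] = 15.413305
  V(2,1) = exp(-r*dt) * [p*12.937020 + (1-p)*8.221404] = 10.580573
  V(2,2) = exp(-r*dt) * [p*8.221404 + (1-p)*3.731576] = 5.979236
  V(1,0) = exp(-r*dt) * [p*15.413305 + (1-p)*10.580573] = 12.997572
  V(1,1) = exp(-r*dt) * [p*10.580573 + (1-p)*5.979236] = 8.281956
  V(0,0) = exp(-r*dt) * [p*12.997572 + (1-p)*8.281956] = 10.641104

Answer: Price = V(0,0) = 10.6411


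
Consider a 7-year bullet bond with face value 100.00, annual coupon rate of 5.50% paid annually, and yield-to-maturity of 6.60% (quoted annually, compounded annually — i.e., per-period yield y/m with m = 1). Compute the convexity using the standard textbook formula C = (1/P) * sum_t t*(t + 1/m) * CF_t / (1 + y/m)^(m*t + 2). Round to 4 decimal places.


Coupon per period c = face * coupon_rate / m = 5.500000
Periods per year m = 1; per-period yield y/m = 0.066000
Number of cashflows N = 7
Cashflows (t years, CF_t, discount factor 1/(1+y/m)^(m*t), PV):
  t = 1.0000: CF_t = 5.500000, DF = 0.938086, PV = 5.159475
  t = 2.0000: CF_t = 5.500000, DF = 0.880006, PV = 4.840033
  t = 3.0000: CF_t = 5.500000, DF = 0.825521, PV = 4.540368
  t = 4.0000: CF_t = 5.500000, DF = 0.774410, PV = 4.259257
  t = 5.0000: CF_t = 5.500000, DF = 0.726464, PV = 3.995551
  t = 6.0000: CF_t = 5.500000, DF = 0.681486, PV = 3.748172
  t = 7.0000: CF_t = 105.500000, DF = 0.639292, PV = 67.445352
Price P = sum_t PV_t = 93.988207
Convexity numerator sum_t t*(t + 1/m) * CF_t / (1+y/m)^(m*t + 2):
  t = 1.0000: term = 9.080736
  t = 2.0000: term = 25.555543
  t = 3.0000: term = 47.946611
  t = 4.0000: term = 74.963431
  t = 5.0000: term = 105.483252
  t = 6.0000: term = 138.533352
  t = 7.0000: term = 3323.729291
Convexity = (1/P) * sum = 3725.292217 / 93.988207 = 39.635741

Answer: Convexity = 39.6357


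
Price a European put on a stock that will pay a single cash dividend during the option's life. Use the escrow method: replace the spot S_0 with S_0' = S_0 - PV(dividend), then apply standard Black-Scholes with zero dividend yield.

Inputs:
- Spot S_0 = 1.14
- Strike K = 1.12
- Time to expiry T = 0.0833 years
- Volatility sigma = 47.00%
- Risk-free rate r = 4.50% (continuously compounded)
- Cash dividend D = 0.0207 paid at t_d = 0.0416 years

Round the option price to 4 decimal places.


Answer: Price = 0.0587

Derivation:
PV(D) = D * exp(-r * t_d) = 0.0207 * 0.99812975 = 0.02066129
S_0' = S_0 - PV(D) = 1.1400 - 0.02066129 = 1.11933871
d1 = (ln(S_0'/K) + (r + sigma^2/2)*T) / (sigma*sqrt(T)) = 0.09110476
d2 = d1 - sigma*sqrt(T) = -0.04454541
exp(-rT) = 0.99625852
N(-d1) = 0.46370467; N(-d2) = 0.51776517
P = K * exp(-rT) * N(-d2) - S_0' * N(-d1) = 1.1200 * 0.99625852 * 0.51776517 - 1.11933871 * 0.46370467 = 0.0587


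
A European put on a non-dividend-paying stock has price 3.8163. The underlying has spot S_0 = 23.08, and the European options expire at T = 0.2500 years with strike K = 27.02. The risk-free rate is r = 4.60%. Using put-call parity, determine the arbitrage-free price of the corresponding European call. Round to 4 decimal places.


Answer: Call price = 0.1853

Derivation:
Put-call parity: C - P = S_0 * exp(-qT) - K * exp(-rT).
S_0 * exp(-qT) = 23.0800 * 1.00000000 = 23.08000000
K * exp(-rT) = 27.0200 * 0.98856587 = 26.71104987
C = P + S*exp(-qT) - K*exp(-rT)
C = 3.8163 + 23.08000000 - 26.71104987 = 0.1853


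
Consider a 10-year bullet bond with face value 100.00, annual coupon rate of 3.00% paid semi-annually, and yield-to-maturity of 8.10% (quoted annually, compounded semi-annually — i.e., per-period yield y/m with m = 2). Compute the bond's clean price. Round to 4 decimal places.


Coupon per period c = face * coupon_rate / m = 1.500000
Periods per year m = 2; per-period yield y/m = 0.040500
Number of cashflows N = 20
Cashflows (t years, CF_t, discount factor 1/(1+y/m)^(m*t), PV):
  t = 0.5000: CF_t = 1.500000, DF = 0.961076, PV = 1.441615
  t = 1.0000: CF_t = 1.500000, DF = 0.923668, PV = 1.385502
  t = 1.5000: CF_t = 1.500000, DF = 0.887715, PV = 1.331573
  t = 2.0000: CF_t = 1.500000, DF = 0.853162, PV = 1.279743
  t = 2.5000: CF_t = 1.500000, DF = 0.819954, PV = 1.229931
  t = 3.0000: CF_t = 1.500000, DF = 0.788039, PV = 1.182058
  t = 3.5000: CF_t = 1.500000, DF = 0.757365, PV = 1.136048
  t = 4.0000: CF_t = 1.500000, DF = 0.727886, PV = 1.091829
  t = 4.5000: CF_t = 1.500000, DF = 0.699554, PV = 1.049331
  t = 5.0000: CF_t = 1.500000, DF = 0.672325, PV = 1.008487
  t = 5.5000: CF_t = 1.500000, DF = 0.646156, PV = 0.969233
  t = 6.0000: CF_t = 1.500000, DF = 0.621005, PV = 0.931507
  t = 6.5000: CF_t = 1.500000, DF = 0.596833, PV = 0.895250
  t = 7.0000: CF_t = 1.500000, DF = 0.573602, PV = 0.860403
  t = 7.5000: CF_t = 1.500000, DF = 0.551276, PV = 0.826913
  t = 8.0000: CF_t = 1.500000, DF = 0.529818, PV = 0.794727
  t = 8.5000: CF_t = 1.500000, DF = 0.509196, PV = 0.763793
  t = 9.0000: CF_t = 1.500000, DF = 0.489376, PV = 0.734064
  t = 9.5000: CF_t = 1.500000, DF = 0.470328, PV = 0.705491
  t = 10.0000: CF_t = 101.500000, DF = 0.452021, PV = 45.880100
Price P = sum_t PV_t = 65.497599

Answer: Price = 65.4976


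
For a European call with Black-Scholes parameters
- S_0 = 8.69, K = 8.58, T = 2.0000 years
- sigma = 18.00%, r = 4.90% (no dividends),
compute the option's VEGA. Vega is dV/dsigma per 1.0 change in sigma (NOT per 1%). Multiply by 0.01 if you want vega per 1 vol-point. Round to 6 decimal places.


d1 = 0.5623031988; d2 = 0.3077447575
phi(d1) = 0.3406052909; exp(-qT) = 1.0000000000; exp(-rT) = 0.9066489038
Vega = S * exp(-qT) * phi(d1) * sqrt(T) = 8.6900 * 1.0000000000 * 0.3406052909 * 1.4142135624 = 4.185874

Answer: Vega = 4.185874


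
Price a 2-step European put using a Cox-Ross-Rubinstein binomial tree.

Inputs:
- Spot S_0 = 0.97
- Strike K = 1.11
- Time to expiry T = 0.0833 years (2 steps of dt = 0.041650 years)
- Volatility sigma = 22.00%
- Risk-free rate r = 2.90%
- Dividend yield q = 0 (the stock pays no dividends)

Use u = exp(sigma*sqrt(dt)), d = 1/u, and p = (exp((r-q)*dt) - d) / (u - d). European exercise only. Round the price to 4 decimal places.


Answer: Price = V(0,0) = 0.1373

Derivation:
dt = T/N = 0.041650
u = exp(sigma*sqrt(dt)) = 1.045922; d = 1/u = 0.956095
p = (exp((r-q)*dt) - d) / (u - d) = 0.502232
Discount per step: exp(-r*dt) = 0.998793
Stock lattice S(k, i) with i counting down-moves:
  k=0: S(0,0) = 0.9700
  k=1: S(1,0) = 1.0145; S(1,1) = 0.9274
  k=2: S(2,0) = 1.0611; S(2,1) = 0.9700; S(2,2) = 0.8867
Terminal payoffs V(N, i) = max(K - S_T, 0):
  V(2,0) = 0.048867; V(2,1) = 0.140000; V(2,2) = 0.223306
Backward induction: V(k, i) = exp(-r*dt) * [p * V(k+1, i) + (1-p) * V(k+1, i+1)].
  V(1,0) = exp(-r*dt) * [p*0.048867 + (1-p)*0.140000] = 0.094116
  V(1,1) = exp(-r*dt) * [p*0.140000 + (1-p)*0.223306] = 0.181248
  V(0,0) = exp(-r*dt) * [p*0.094116 + (1-p)*0.181248] = 0.137322


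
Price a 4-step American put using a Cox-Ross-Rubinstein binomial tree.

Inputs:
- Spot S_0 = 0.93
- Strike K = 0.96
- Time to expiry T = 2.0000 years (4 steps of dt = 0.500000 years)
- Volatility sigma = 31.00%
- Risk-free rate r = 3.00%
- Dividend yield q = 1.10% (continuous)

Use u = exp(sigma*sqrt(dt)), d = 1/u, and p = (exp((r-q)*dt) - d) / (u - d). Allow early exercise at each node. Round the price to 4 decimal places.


dt = T/N = 0.500000
u = exp(sigma*sqrt(dt)) = 1.245084; d = 1/u = 0.803159
p = (exp((r-q)*dt) - d) / (u - d) = 0.467017
Discount per step: exp(-r*dt) = 0.985112
Stock lattice S(k, i) with i counting down-moves:
  k=0: S(0,0) = 0.9300
  k=1: S(1,0) = 1.1579; S(1,1) = 0.7469
  k=2: S(2,0) = 1.4417; S(2,1) = 0.9300; S(2,2) = 0.5999
  k=3: S(3,0) = 1.7951; S(3,1) = 1.1579; S(3,2) = 0.7469; S(3,3) = 0.4818
  k=4: S(4,0) = 2.2350; S(4,1) = 1.4417; S(4,2) = 0.9300; S(4,3) = 0.5999; S(4,4) = 0.3870
Terminal payoffs V(N, i) = max(K - S_T, 0):
  V(4,0) = 0.000000; V(4,1) = 0.000000; V(4,2) = 0.030000; V(4,3) = 0.360091; V(4,4) = 0.573020
Backward induction: V(k, i) = exp(-r*dt) * [p * V(k+1, i) + (1-p) * V(k+1, i+1)]; then take max(V_cont, immediate exercise) for American.
  V(3,0) = exp(-r*dt) * [p*0.000000 + (1-p)*0.000000] = 0.000000; exercise = 0.000000; V(3,0) = max -> 0.000000
  V(3,1) = exp(-r*dt) * [p*0.000000 + (1-p)*0.030000] = 0.015751; exercise = 0.000000; V(3,1) = max -> 0.015751
  V(3,2) = exp(-r*dt) * [p*0.030000 + (1-p)*0.360091] = 0.202867; exercise = 0.213063; V(3,2) = max -> 0.213063
  V(3,3) = exp(-r*dt) * [p*0.360091 + (1-p)*0.573020] = 0.466528; exercise = 0.478178; V(3,3) = max -> 0.478178
  V(2,0) = exp(-r*dt) * [p*0.000000 + (1-p)*0.015751] = 0.008270; exercise = 0.000000; V(2,0) = max -> 0.008270
  V(2,1) = exp(-r*dt) * [p*0.015751 + (1-p)*0.213063] = 0.119115; exercise = 0.030000; V(2,1) = max -> 0.119115
  V(2,2) = exp(-r*dt) * [p*0.213063 + (1-p)*0.478178] = 0.349089; exercise = 0.360091; V(2,2) = max -> 0.360091
  V(1,0) = exp(-r*dt) * [p*0.008270 + (1-p)*0.119115] = 0.066346; exercise = 0.000000; V(1,0) = max -> 0.066346
  V(1,1) = exp(-r*dt) * [p*0.119115 + (1-p)*0.360091] = 0.243865; exercise = 0.213063; V(1,1) = max -> 0.243865
  V(0,0) = exp(-r*dt) * [p*0.066346 + (1-p)*0.243865] = 0.158564; exercise = 0.030000; V(0,0) = max -> 0.158564

Answer: Price = V(0,0) = 0.1586


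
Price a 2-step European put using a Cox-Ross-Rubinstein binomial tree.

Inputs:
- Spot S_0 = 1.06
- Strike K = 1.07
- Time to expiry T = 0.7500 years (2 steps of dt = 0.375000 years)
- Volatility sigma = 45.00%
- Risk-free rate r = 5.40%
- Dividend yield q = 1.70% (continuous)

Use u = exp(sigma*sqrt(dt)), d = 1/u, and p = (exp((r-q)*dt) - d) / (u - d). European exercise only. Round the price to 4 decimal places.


dt = T/N = 0.375000
u = exp(sigma*sqrt(dt)) = 1.317278; d = 1/u = 0.759141
p = (exp((r-q)*dt) - d) / (u - d) = 0.456574
Discount per step: exp(-r*dt) = 0.979954
Stock lattice S(k, i) with i counting down-moves:
  k=0: S(0,0) = 1.0600
  k=1: S(1,0) = 1.3963; S(1,1) = 0.8047
  k=2: S(2,0) = 1.8393; S(2,1) = 1.0600; S(2,2) = 0.6109
Terminal payoffs V(N, i) = max(K - S_T, 0):
  V(2,0) = 0.000000; V(2,1) = 0.010000; V(2,2) = 0.459127
Backward induction: V(k, i) = exp(-r*dt) * [p * V(k+1, i) + (1-p) * V(k+1, i+1)].
  V(1,0) = exp(-r*dt) * [p*0.000000 + (1-p)*0.010000] = 0.005325
  V(1,1) = exp(-r*dt) * [p*0.010000 + (1-p)*0.459127] = 0.248974
  V(0,0) = exp(-r*dt) * [p*0.005325 + (1-p)*0.248974] = 0.134970

Answer: Price = V(0,0) = 0.1350


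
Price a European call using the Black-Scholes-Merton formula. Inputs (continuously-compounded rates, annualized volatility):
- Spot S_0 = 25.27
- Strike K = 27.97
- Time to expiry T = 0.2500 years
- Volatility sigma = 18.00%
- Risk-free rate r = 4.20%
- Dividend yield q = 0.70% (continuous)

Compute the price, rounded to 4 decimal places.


d1 = (ln(S/K) + (r - q + 0.5*sigma^2) * T) / (sigma * sqrt(T)) = -0.98571762
d2 = d1 - sigma * sqrt(T) = -1.07571762
exp(-rT) = 0.98955493; exp(-qT) = 0.99825153
C = S_0 * exp(-qT) * N(d1) - K * exp(-rT) * N(d2)
N(d1) = 0.16213585; N(d2) = 0.14102678
C = 25.2700 * 0.99825153 * 0.16213585 - 27.9700 * 0.98955493 * 0.14102678 = 0.1867

Answer: Price = 0.1867


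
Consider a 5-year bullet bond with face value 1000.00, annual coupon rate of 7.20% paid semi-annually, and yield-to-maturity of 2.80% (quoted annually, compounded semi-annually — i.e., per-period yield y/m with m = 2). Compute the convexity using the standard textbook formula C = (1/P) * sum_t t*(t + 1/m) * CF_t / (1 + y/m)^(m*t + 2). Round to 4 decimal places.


Answer: Convexity = 22.2048

Derivation:
Coupon per period c = face * coupon_rate / m = 36.000000
Periods per year m = 2; per-period yield y/m = 0.014000
Number of cashflows N = 10
Cashflows (t years, CF_t, discount factor 1/(1+y/m)^(m*t), PV):
  t = 0.5000: CF_t = 36.000000, DF = 0.986193, PV = 35.502959
  t = 1.0000: CF_t = 36.000000, DF = 0.972577, PV = 35.012780
  t = 1.5000: CF_t = 36.000000, DF = 0.959149, PV = 34.529369
  t = 2.0000: CF_t = 36.000000, DF = 0.945906, PV = 34.052632
  t = 2.5000: CF_t = 36.000000, DF = 0.932847, PV = 33.582477
  t = 3.0000: CF_t = 36.000000, DF = 0.919967, PV = 33.118814
  t = 3.5000: CF_t = 36.000000, DF = 0.907265, PV = 32.661552
  t = 4.0000: CF_t = 36.000000, DF = 0.894739, PV = 32.210603
  t = 4.5000: CF_t = 36.000000, DF = 0.882386, PV = 31.765881
  t = 5.0000: CF_t = 1036.000000, DF = 0.870203, PV = 901.530046
Price P = sum_t PV_t = 1203.967111
Convexity numerator sum_t t*(t + 1/m) * CF_t / (1+y/m)^(m*t + 2):
  t = 0.5000: term = 17.264684
  t = 1.0000: term = 51.078947
  t = 1.5000: term = 100.747431
  t = 2.0000: term = 165.594068
  t = 2.5000: term = 244.961639
  t = 3.0000: term = 338.211336
  t = 3.5000: term = 444.722335
  t = 4.0000: term = 563.891380
  t = 4.5000: term = 695.132372
  t = 5.0000: term = 24112.208439
Convexity = (1/P) * sum = 26733.812632 / 1203.967111 = 22.204770


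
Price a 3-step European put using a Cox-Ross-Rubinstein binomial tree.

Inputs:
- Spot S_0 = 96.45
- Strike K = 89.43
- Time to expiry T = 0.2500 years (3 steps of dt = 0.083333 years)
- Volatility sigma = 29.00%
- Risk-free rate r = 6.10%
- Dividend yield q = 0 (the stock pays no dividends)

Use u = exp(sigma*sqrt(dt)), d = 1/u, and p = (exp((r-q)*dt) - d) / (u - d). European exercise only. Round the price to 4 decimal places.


dt = T/N = 0.083333
u = exp(sigma*sqrt(dt)) = 1.087320; d = 1/u = 0.919693
p = (exp((r-q)*dt) - d) / (u - d) = 0.509486
Discount per step: exp(-r*dt) = 0.994930
Stock lattice S(k, i) with i counting down-moves:
  k=0: S(0,0) = 96.4500
  k=1: S(1,0) = 104.8720; S(1,1) = 88.7044
  k=2: S(2,0) = 114.0294; S(2,1) = 96.4500; S(2,2) = 81.5807
  k=3: S(3,0) = 123.9864; S(3,1) = 104.8720; S(3,2) = 88.7044; S(3,3) = 75.0292
Terminal payoffs V(N, i) = max(K - S_T, 0):
  V(3,0) = 0.000000; V(3,1) = 0.000000; V(3,2) = 0.725648; V(3,3) = 14.400800
Backward induction: V(k, i) = exp(-r*dt) * [p * V(k+1, i) + (1-p) * V(k+1, i+1)].
  V(2,0) = exp(-r*dt) * [p*0.000000 + (1-p)*0.000000] = 0.000000
  V(2,1) = exp(-r*dt) * [p*0.000000 + (1-p)*0.725648] = 0.354136
  V(2,2) = exp(-r*dt) * [p*0.725648 + (1-p)*14.400800] = 7.395815
  V(1,0) = exp(-r*dt) * [p*0.000000 + (1-p)*0.354136] = 0.172828
  V(1,1) = exp(-r*dt) * [p*0.354136 + (1-p)*7.395815] = 3.788871
  V(0,0) = exp(-r*dt) * [p*0.172828 + (1-p)*3.788871] = 1.936679

Answer: Price = V(0,0) = 1.9367


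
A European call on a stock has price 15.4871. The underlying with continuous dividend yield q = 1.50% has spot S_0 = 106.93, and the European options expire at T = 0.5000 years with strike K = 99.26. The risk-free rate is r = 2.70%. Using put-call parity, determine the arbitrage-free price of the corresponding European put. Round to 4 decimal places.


Answer: Put price = 7.2851

Derivation:
Put-call parity: C - P = S_0 * exp(-qT) - K * exp(-rT).
S_0 * exp(-qT) = 106.9300 * 0.99252805 = 106.13102490
K * exp(-rT) = 99.2600 * 0.98659072 = 97.92899450
P = C - S*exp(-qT) + K*exp(-rT)
P = 15.4871 - 106.13102490 + 97.92899450 = 7.2851


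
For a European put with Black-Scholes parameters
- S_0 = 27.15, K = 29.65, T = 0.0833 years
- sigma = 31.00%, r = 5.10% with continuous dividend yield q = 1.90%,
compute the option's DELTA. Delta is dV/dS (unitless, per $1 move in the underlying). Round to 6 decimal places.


Answer: Delta = -0.817288

Derivation:
d1 = -0.9099770572; d2 = -0.9994484493
phi(d1) = 0.2636935474; exp(-qT) = 0.9984185518; exp(-rT) = 0.9957607113
N(-d1) = 0.8185826953
Delta = -exp(-qT) * N(-d1) = -0.9984185518 * 0.8185826953 = -0.817288


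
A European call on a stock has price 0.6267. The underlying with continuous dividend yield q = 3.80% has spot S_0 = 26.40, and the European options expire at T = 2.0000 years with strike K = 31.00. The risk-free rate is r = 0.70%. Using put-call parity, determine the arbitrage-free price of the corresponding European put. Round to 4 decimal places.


Put-call parity: C - P = S_0 * exp(-qT) - K * exp(-rT).
S_0 * exp(-qT) = 26.4000 * 0.92681621 = 24.46794785
K * exp(-rT) = 31.0000 * 0.98609754 = 30.56902387
P = C - S*exp(-qT) + K*exp(-rT)
P = 0.6267 - 24.46794785 + 30.56902387 = 6.7278

Answer: Put price = 6.7278


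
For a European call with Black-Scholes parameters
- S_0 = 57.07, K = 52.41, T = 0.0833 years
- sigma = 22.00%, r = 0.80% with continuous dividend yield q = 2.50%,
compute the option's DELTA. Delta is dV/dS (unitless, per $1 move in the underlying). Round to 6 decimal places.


Answer: Delta = 0.909751

Derivation:
d1 = 1.3509696035; d2 = 1.2874737769
phi(d1) = 0.1601734533; exp(-qT) = 0.9979196669; exp(-rT) = 0.9993338220
N(d1) = 0.9116474150
Delta = exp(-qT) * N(d1) = 0.9979196669 * 0.9116474150 = 0.909751


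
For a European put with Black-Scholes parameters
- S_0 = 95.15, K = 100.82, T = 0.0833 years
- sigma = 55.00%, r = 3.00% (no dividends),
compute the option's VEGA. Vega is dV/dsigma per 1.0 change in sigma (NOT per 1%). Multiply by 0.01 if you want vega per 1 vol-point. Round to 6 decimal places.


Answer: Vega = 10.564943

Derivation:
d1 = -0.2695234139; d2 = -0.4282629805
phi(d1) = 0.3847121185; exp(-qT) = 1.0000000000; exp(-rT) = 0.9975041199
Vega = S * exp(-qT) * phi(d1) * sqrt(T) = 95.1500 * 1.0000000000 * 0.3847121185 * 0.2886173938 = 10.564943


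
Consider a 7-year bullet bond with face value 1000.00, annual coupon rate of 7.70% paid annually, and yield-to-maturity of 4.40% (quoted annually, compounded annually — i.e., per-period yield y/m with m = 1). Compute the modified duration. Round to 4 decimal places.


Coupon per period c = face * coupon_rate / m = 77.000000
Periods per year m = 1; per-period yield y/m = 0.044000
Number of cashflows N = 7
Cashflows (t years, CF_t, discount factor 1/(1+y/m)^(m*t), PV):
  t = 1.0000: CF_t = 77.000000, DF = 0.957854, PV = 73.754789
  t = 2.0000: CF_t = 77.000000, DF = 0.917485, PV = 70.646350
  t = 3.0000: CF_t = 77.000000, DF = 0.878817, PV = 67.668918
  t = 4.0000: CF_t = 77.000000, DF = 0.841779, PV = 64.816971
  t = 5.0000: CF_t = 77.000000, DF = 0.806302, PV = 62.085221
  t = 6.0000: CF_t = 77.000000, DF = 0.772320, PV = 59.468603
  t = 7.0000: CF_t = 1077.000000, DF = 0.739770, PV = 796.731912
Price P = sum_t PV_t = 1195.172763
First compute Macaulay numerator sum_t t * PV_t:
  t * PV_t at t = 1.0000: 73.754789
  t * PV_t at t = 2.0000: 141.292700
  t * PV_t at t = 3.0000: 203.006753
  t * PV_t at t = 4.0000: 259.267883
  t * PV_t at t = 5.0000: 310.426105
  t * PV_t at t = 6.0000: 356.811615
  t * PV_t at t = 7.0000: 5577.123385
Macaulay duration D = 6921.683230 / 1195.172763 = 5.791366
Modified duration = D / (1 + y/m) = 5.791366 / (1 + 0.044000) = 5.547286

Answer: Modified duration = 5.5473


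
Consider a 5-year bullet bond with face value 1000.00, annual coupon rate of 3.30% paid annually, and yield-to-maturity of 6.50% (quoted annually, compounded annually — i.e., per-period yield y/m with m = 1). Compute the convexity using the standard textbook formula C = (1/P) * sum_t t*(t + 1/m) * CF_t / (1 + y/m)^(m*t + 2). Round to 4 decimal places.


Coupon per period c = face * coupon_rate / m = 33.000000
Periods per year m = 1; per-period yield y/m = 0.065000
Number of cashflows N = 5
Cashflows (t years, CF_t, discount factor 1/(1+y/m)^(m*t), PV):
  t = 1.0000: CF_t = 33.000000, DF = 0.938967, PV = 30.985915
  t = 2.0000: CF_t = 33.000000, DF = 0.881659, PV = 29.094756
  t = 3.0000: CF_t = 33.000000, DF = 0.827849, PV = 27.319020
  t = 4.0000: CF_t = 33.000000, DF = 0.777323, PV = 25.651662
  t = 5.0000: CF_t = 1033.000000, DF = 0.729881, PV = 753.966904
Price P = sum_t PV_t = 867.018258
Convexity numerator sum_t t*(t + 1/m) * CF_t / (1+y/m)^(m*t + 2):
  t = 1.0000: term = 54.638040
  t = 2.0000: term = 153.909972
  t = 3.0000: term = 289.032811
  t = 4.0000: term = 452.320518
  t = 5.0000: term = 19942.257598
Convexity = (1/P) * sum = 20892.158939 / 867.018258 = 24.096562

Answer: Convexity = 24.0966


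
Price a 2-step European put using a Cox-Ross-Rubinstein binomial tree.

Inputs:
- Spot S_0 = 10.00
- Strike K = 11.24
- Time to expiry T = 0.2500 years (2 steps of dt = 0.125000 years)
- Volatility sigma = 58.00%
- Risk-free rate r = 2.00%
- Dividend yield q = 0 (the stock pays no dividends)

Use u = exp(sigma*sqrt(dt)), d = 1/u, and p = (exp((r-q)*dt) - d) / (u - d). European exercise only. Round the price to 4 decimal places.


Answer: Price = V(0,0) = 1.9728

Derivation:
dt = T/N = 0.125000
u = exp(sigma*sqrt(dt)) = 1.227600; d = 1/u = 0.814598
p = (exp((r-q)*dt) - d) / (u - d) = 0.454974
Discount per step: exp(-r*dt) = 0.997503
Stock lattice S(k, i) with i counting down-moves:
  k=0: S(0,0) = 10.0000
  k=1: S(1,0) = 12.2760; S(1,1) = 8.1460
  k=2: S(2,0) = 15.0700; S(2,1) = 10.0000; S(2,2) = 6.6357
Terminal payoffs V(N, i) = max(K - S_T, 0):
  V(2,0) = 0.000000; V(2,1) = 1.240000; V(2,2) = 4.604307
Backward induction: V(k, i) = exp(-r*dt) * [p * V(k+1, i) + (1-p) * V(k+1, i+1)].
  V(1,0) = exp(-r*dt) * [p*0.000000 + (1-p)*1.240000] = 0.674144
  V(1,1) = exp(-r*dt) * [p*1.240000 + (1-p)*4.604307] = 3.065959
  V(0,0) = exp(-r*dt) * [p*0.674144 + (1-p)*3.065959] = 1.972806


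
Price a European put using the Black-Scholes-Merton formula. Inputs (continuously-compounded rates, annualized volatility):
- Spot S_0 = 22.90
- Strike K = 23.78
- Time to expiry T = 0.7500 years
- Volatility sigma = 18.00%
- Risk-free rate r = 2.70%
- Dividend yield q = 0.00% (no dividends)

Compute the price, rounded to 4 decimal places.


Answer: Price = 1.6458

Derivation:
d1 = (ln(S/K) + (r - q + 0.5*sigma^2) * T) / (sigma * sqrt(T)) = -0.03405071
d2 = d1 - sigma * sqrt(T) = -0.18993528
exp(-rT) = 0.97995365; exp(-qT) = 1.00000000
P = K * exp(-rT) * N(-d2) - S_0 * exp(-qT) * N(-d1)
N(-d1) = 0.51358164; N(-d2) = 0.57532008
P = 23.7800 * 0.97995365 * 0.57532008 - 22.9000 * 1.00000000 * 0.51358164 = 1.6458
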